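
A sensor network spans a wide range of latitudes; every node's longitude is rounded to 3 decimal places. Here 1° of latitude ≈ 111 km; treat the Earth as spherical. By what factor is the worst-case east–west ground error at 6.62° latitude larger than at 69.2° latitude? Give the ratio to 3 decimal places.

Rounding to 3 decimal places leaves the longitude within ±0.0005° of the true value.
At 6.62°: 0.0005° × 111000 × cos 6.62° = 0.0005 × 111000 × 0.9933 ≈ 55.13 m.
Error at 69.2° = 0.0005° × 111000 × cos 69.2° ≈ 55.5 × 0.3551 = 19.708 m.
Ratio: 55.13 / 19.708 = cos 6.62° / cos 69.2° ≈ 2.7973.

2.797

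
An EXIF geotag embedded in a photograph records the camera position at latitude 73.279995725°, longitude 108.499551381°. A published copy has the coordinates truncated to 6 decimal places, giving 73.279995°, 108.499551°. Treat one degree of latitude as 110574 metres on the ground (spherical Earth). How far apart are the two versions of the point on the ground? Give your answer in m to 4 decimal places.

0.0811 m

The latitude changed by +0.000000725° and the longitude by +0.000000381°.
North–south shift: 0.000000725 × 110574 = 0.0801662 m.
E–W at 73.28°: 0.000000381° × 110574 × cos 73.28° = 0.000000381 × 110574 × 0.2877 ≈ 0.0121202 m.
Hypotenuse of the two orthogonal shifts: √(0.0801662² + 0.0121202²) = 0.0810772 m.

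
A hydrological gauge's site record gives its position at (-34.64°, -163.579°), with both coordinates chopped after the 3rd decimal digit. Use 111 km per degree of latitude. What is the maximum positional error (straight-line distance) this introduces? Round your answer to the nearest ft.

Truncating at 3 decimal places can drop up to a full unit in the last place, so each coordinate may be off by as much as 0.001°.
N–S: 0.001° × 111000 m/° = 111 m.
East–west component at 34.64°: 0.001° × 111000 × cos 34.64° ≈ 0.001 × 91324.1 ≈ 91.3241 m.
Combining orthogonally: (111² + 91.3241²)^½ ≈ 143.74 m.
In feet: 143.74 m ÷ 0.3048 ≈ 471.59 ft.

472 ft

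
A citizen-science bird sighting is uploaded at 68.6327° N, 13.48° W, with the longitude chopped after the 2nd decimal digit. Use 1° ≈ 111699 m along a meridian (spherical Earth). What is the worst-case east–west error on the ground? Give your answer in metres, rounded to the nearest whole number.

407 metres

Truncating at 2 decimal places can drop up to a full unit in the last place, so the longitude may be off by as much as 0.01°.
Parallels shrink by cos φ, so at 68.6327° a degree of longitude is 111699 × 0.3643 ≈ 40697 m.
East–west error: 0.01° × 40697 m/° ≈ 406.97 m.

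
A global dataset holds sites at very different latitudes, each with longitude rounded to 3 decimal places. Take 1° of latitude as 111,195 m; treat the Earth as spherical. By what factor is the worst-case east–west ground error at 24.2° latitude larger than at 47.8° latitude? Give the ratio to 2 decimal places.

Rounding to 3 decimal places leaves the longitude within ±0.0005° of the true value.
At 24.2°: 0.0005° × 111195 × cos 24.2° = 0.0005 × 111195 × 0.9121 ≈ 50.712 m.
Error at 47.8° = 0.0005° × 111195 × cos 47.8° ≈ 55.598 × 0.6717 = 37.346 m.
Ratio: 50.712 / 37.346 = cos 24.2° / cos 47.8° ≈ 1.3579.

1.36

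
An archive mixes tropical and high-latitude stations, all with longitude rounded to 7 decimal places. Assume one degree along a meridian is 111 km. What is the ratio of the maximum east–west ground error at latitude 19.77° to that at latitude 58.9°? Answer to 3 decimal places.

1.822

Rounding to 7 decimal places leaves the longitude within ±5e-08° of the true value.
At 19.77°: 5e-08° × 111000 × cos 19.77° = 5e-08 × 111000 × 0.9411 ≈ 0.0052229 m.
Error at 58.9° = 5e-08° × 111000 × cos 58.9° ≈ 0.00555 × 0.5165 = 0.0028668 m.
Ratio: 0.0052229 / 0.0028668 = cos 19.77° / cos 58.9° ≈ 1.8219.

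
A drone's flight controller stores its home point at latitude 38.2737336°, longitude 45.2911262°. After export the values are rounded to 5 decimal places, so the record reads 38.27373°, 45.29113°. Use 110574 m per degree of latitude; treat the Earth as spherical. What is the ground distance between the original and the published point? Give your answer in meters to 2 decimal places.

0.52 meters

Δlat = 38.2737336 − 38.27373 = +0.0000036°; Δlon = 45.2911262 − 45.29113 = -0.0000038°.
N–S: 0.0000036° × 110574 m/° = 0.398066 m.
East–west at this latitude: -0.0000038° × 110574 × cos 38.2737° ≈ -0.0000038 × 86807.3 = -0.329868 m.
Distance: √(0.398066² + 0.329868²) ≈ 0.516981 m.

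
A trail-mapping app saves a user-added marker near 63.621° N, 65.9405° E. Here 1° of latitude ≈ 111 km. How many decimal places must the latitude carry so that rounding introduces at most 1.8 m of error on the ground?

One degree of latitude covers 111000 m.
With N decimal places the half-ulp bound is 0.5·10⁻ᴺ°, or 0.5·10⁻ᴺ × 111000 m on the ground.
Need 0.5 × 111000 × 10⁻ᴺ ≤ 1.8 → 10⁻ᴺ ≤ 3.243e-05, so N ≥ 4.49.
At 4 places the error can reach 5.55 m, but 5 places keeps it to 0.555 m.

5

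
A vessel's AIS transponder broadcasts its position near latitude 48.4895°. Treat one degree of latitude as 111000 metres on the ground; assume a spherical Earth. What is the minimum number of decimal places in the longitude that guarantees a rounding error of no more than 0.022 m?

At 48.4895° one degree of longitude covers 111000 × cos 48.4895° ≈ 111000 × 0.6628 ≈ 73566.1 m.
With N decimal places the half-ulp bound is 0.5·10⁻ᴺ°, or 0.5·10⁻ᴺ × 73566.1 m on the ground.
Setting 36783 × 10⁻ᴺ ≤ 0.022 gives 10ᴺ ≥ 1.672e+06, i.e. N ≥ 6.22.
At 6 places the error can reach 0.0368 m, but 7 places keeps it to 0.00368 m.

7 decimal places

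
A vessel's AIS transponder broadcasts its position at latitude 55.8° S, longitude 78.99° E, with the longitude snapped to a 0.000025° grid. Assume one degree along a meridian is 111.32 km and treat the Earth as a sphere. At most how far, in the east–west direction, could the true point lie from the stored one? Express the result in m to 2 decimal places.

0.78 m

With a 0.000025° grid the true value lies within half a step, ±0.000025°/2 = ±1.25e-05°, of the stored one.
Parallels shrink by cos φ, so at 55.8° a degree of longitude is 111320 × 0.5621 ≈ 62571.1 m.
Maximum E–W displacement: 1.25e-05 × 62571.1 = 0.782139 m.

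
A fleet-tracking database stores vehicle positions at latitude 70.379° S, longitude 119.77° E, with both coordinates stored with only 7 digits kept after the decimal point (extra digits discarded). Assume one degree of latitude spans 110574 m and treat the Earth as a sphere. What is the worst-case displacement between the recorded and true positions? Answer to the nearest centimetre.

1 centimetres

Truncating at 7 decimal places can drop up to a full unit in the last place, so each coordinate may be off by as much as 1e-07°.
Latitude error → 1e-07 × 110574 = 0.0110574 m along the meridian.
Longitude error → 1e-07 × 110574 × cos 70.379° = 1e-07 × 110574 × 0.3358 ≈ 0.00371304 m.
Combining orthogonally: (0.0110574² + 0.00371304²)^½ ≈ 0.0116642 m.
That is 0.0116642 m = 1.1664 cm.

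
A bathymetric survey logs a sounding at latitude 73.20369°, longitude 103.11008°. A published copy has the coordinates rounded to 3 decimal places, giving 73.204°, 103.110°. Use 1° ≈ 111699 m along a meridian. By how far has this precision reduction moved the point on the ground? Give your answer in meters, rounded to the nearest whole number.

35 meters

The latitude changed by -0.00031° and the longitude by +0.00008°.
N–S: -0.00031° × 111699 m/° = -34.6267 m.
East–west at this latitude: 0.00008° × 111699 × cos 73.204° ≈ 0.00008 × 32277.1 = 2.58217 m.
Hypotenuse of the two orthogonal shifts: √(34.6267² + 2.58217²) = 34.7228 m.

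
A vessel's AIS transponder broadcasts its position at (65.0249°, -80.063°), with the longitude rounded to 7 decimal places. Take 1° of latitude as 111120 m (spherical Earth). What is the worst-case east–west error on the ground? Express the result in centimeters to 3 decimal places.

0.235 centimeters

Rounding to 7 decimal places leaves the longitude within ±5e-08° of the true value.
At latitude 65.0249° a degree of longitude spans 111120 m × cos 65.0249° = 111120 × 0.4222 ≈ 46917.6 m.
East–west error: 5e-08° × 46917.6 m/° ≈ 0.00234588 m.
That is 0.00234588 m = 0.23459 cm.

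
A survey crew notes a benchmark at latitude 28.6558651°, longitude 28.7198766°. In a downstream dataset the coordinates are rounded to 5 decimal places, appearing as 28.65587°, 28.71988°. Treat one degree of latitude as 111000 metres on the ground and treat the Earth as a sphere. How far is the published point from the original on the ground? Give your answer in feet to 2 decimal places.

2.09 feet

The latitude changed by -0.0000049° and the longitude by -0.0000034°.
N–S: -0.0000049° × 111000 m/° = -0.5439 m.
E–W at 28.6559°: -0.0000034° × 111000 × cos 28.6559° = -0.0000034 × 111000 × 0.8775 ≈ -0.331174 m.
Hypotenuse of the two orthogonal shifts: √(0.5439² + 0.331174²) = 0.636792 m.
Converting: 0.636792 m × 3.2808 ft/m ≈ 2.0892 ft.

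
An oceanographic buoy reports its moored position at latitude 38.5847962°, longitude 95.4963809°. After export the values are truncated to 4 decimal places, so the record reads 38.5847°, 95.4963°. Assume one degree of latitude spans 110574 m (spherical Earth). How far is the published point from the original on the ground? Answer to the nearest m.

13 m

Δlat = 38.5847962 − 38.5847 = +0.0000962°; Δlon = 95.4963809 − 95.4963 = +0.0000809°.
N–S: 0.0000962° × 110574 m/° = 10.6372 m.
E–W at 38.5847°: 0.0000809° × 110574 × cos 38.5847° = 0.0000809 × 110574 × 0.7817 ≈ 6.99253 m.
Combined displacement = (10.6372² + 6.99253²)^½ ≈ 12.7297 m.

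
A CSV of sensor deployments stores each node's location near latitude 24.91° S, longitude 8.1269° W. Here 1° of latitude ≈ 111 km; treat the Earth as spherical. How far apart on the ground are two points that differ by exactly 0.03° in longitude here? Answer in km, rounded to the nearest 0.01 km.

3.02 km

0.03° of longitude at 24.91° is 0.03 × 111000 × cos 24.91° ≈ 0.03 × 100674 = 3020.21 m.
That is 3020.21 m = 3.0202 km.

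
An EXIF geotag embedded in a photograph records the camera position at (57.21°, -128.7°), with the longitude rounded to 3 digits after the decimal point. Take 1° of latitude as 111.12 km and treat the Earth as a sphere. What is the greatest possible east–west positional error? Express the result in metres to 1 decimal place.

Rounding to 3 decimal places leaves the longitude within ±0.0005° of the true value.
At latitude 57.21° a degree of longitude spans 111120 m × cos 57.21° = 111120 × 0.5416 ≈ 60178.3 m.
So at most 0.0005° × 60178.3 ≈ 30.0892 m east–west.

30.1 metres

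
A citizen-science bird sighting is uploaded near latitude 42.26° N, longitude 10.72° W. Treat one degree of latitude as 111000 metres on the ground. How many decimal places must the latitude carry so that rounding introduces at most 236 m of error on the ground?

3 decimal places

One degree of latitude covers 111000 m.
N decimal places → at most half a unit in the last place, 0.5 × 10⁻ᴺ° = 111000/2 × 10⁻ᴺ m.
Setting 55500 × 10⁻ᴺ ≤ 236 gives 10ᴺ ≥ 235.2, i.e. N ≥ 2.37.
So 3 decimal places suffice (55.5 m); 2 would allow up to 555 m.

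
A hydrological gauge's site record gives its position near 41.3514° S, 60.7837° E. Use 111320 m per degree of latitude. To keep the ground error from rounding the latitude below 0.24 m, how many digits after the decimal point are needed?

6

One degree of latitude covers 111320 m.
With N decimal places the half-ulp bound is 0.5·10⁻ᴺ°, or 0.5·10⁻ᴺ × 111320 m on the ground.
Need 0.5 × 111320 × 10⁻ᴺ ≤ 0.24 → 10⁻ᴺ ≤ 4.312e-06, so N ≥ 5.37.
At 5 places the error can reach 0.557 m, but 6 places keeps it to 0.0557 m.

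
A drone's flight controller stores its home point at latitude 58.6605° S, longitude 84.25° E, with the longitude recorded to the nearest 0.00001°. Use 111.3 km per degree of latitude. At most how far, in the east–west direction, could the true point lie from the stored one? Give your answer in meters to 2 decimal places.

0.29 meters

Rounding to 5 decimal places leaves the longitude within ±5e-06° of the true value.
At latitude 58.6605° a degree of longitude spans 111300 m × cos 58.6605° = 111300 × 0.5201 ≈ 57888 m.
So at most 5e-06° × 57888 ≈ 0.28944 m east–west.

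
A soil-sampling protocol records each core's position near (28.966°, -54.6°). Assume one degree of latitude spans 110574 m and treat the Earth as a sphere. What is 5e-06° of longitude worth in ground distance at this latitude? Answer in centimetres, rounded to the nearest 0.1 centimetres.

5e-06° of longitude at 28.966° is 5e-06 × 110574 × cos 28.966° ≈ 5e-06 × 96742 = 0.48371 m.
That is 0.48371 m = 48.371 cm.

48.4 centimetres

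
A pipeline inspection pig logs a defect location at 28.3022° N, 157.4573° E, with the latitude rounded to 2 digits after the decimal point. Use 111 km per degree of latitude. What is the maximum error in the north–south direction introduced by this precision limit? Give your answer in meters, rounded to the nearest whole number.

555 meters

Rounding to 2 decimal places leaves the latitude within ±0.005° of the true value.
North–south distance: 0.005° × 111000 m/° = 555 m.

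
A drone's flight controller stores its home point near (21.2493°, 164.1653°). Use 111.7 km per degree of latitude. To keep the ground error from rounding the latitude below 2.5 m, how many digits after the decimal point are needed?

5 decimal places

One degree of latitude covers 111700 m.
Rounding to N decimal places gives at most 0.5 × 10⁻ᴺ degrees of error, i.e. 0.5 × 10⁻ᴺ × 111700 m.
Setting 55850 × 10⁻ᴺ ≤ 2.5 gives 10ᴺ ≥ 2.234e+04, i.e. N ≥ 4.35.
N = 4 would give 5.58 m (too coarse); N = 5 gives 0.558 m ≤ 2.5 m.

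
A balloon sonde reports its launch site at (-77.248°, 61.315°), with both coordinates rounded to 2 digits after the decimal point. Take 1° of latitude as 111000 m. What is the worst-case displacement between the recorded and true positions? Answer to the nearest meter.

568 meters

Rounding to 2 decimal places leaves each coordinate within ±0.005° of the true value.
Latitude error → 0.005 × 111000 = 555 m along the meridian.
East–west component at 77.248°: 0.005° × 111000 × cos 77.248° ≈ 0.005 × 24501.2 ≈ 122.506 m.
The two errors are perpendicular, so the maximum displacement is √(555² + 122.506²) ≈ 568.36 m.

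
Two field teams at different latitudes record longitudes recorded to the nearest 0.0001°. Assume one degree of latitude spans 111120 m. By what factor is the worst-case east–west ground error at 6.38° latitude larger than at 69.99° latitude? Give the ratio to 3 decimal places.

Rounding to 4 decimal places leaves the longitude within ±5e-05° of the true value.
Error at 6.38° = 5e-05° × 111120 × cos 6.38° ≈ 5.556 × 0.9938 = 5.5216 m.
At 69.99°: 5e-05° × 111120 × cos 69.99° = 5e-05 × 111120 × 0.3422 ≈ 1.9012 m.
Ratio: 5.5216 / 1.9012 = cos 6.38° / cos 69.99° ≈ 2.9043.

2.904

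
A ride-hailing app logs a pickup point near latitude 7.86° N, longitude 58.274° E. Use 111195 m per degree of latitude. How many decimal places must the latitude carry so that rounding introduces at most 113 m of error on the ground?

One degree of latitude covers 111195 m.
Rounding to N decimal places gives at most 0.5 × 10⁻ᴺ degrees of error, i.e. 0.5 × 10⁻ᴺ × 111195 m.
Need 0.5 × 111195 × 10⁻ᴺ ≤ 113 → 10⁻ᴺ ≤ 2.032e-03, so N ≥ 2.69.
At 2 places the error can reach 556 m, but 3 places keeps it to 55.6 m.

3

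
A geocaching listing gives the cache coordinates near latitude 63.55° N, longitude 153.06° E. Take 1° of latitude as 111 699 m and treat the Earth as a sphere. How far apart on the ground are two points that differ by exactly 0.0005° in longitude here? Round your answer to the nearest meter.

At 63.55° a degree of longitude is 111699 × cos 63.55° ≈ 49752.6 m, so 0.0005° corresponds to 24.8763 m.

25 meters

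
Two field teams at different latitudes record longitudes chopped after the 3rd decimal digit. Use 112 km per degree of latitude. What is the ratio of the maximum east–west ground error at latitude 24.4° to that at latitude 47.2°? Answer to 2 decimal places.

Truncating at 3 decimal places can drop up to a full unit in the last place, so the longitude may be off by as much as 0.001°.
Error at 24.4° = 0.001° × 112000 × cos 24.4° ≈ 112 × 0.9107 = 102 m.
Error at 47.2° = 0.001° × 112000 × cos 47.2° ≈ 112 × 0.6794 = 76.097 m.
Ratio: 102 / 76.097 = cos 24.4° / cos 47.2° ≈ 1.3403.

1.34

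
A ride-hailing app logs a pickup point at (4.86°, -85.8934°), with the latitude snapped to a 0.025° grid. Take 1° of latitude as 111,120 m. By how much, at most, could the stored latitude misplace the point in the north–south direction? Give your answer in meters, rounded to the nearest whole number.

With a 0.025° grid the true value lies within half a step, ±0.025°/2 = ±0.0125°, of the stored one.
North–south distance: 0.0125° × 111120 m/° = 1389 m.

1389 meters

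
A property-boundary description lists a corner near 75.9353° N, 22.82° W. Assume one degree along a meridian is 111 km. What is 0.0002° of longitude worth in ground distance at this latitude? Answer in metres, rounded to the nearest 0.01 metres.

One degree of longitude here spans 111000 × cos 75.9353° = 111000 × 0.2430 ≈ 26974.9 m; 0.0002° of that is 5.39499 m.

5.39 metres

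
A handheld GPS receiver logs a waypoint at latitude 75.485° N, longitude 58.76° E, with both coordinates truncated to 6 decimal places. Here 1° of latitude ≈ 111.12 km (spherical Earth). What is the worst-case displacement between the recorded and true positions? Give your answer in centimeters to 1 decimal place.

Truncating at 6 decimal places can drop up to a full unit in the last place, so each coordinate may be off by as much as 1e-06°.
North–south component: 1e-06° × 111120 = 0.11112 m.
Longitude error → 1e-06 × 111120 × cos 75.485° = 1e-06 × 111120 × 0.2506 ≈ 0.0278504 m.
The two errors are perpendicular, so the maximum displacement is √(0.11112² + 0.0278504²) ≈ 0.114557 m.
That is 0.114557 m = 11.456 cm.

11.5 centimeters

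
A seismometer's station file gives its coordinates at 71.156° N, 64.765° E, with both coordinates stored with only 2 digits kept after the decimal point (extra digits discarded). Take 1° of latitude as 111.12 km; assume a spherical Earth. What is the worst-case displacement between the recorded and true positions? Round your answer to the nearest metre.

1168 metres

Truncating at 2 decimal places can drop up to a full unit in the last place, so each coordinate may be off by as much as 0.01°.
N–S: 0.01° × 111120 m/° = 1111.2 m.
E–W at 71.156°: 0.01° × 111120 × cos 71.156° = 0.01 × 111120 × 0.3230 ≈ 358.909 m.
The two errors are perpendicular, so the maximum displacement is √(1111.2² + 358.909²) ≈ 1167.72 m.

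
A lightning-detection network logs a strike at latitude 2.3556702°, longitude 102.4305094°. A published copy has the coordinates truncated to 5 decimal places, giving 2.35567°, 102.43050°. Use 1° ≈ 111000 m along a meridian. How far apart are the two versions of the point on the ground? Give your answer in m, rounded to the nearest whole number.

The latitude changed by +0.0000002° and the longitude by +0.0000094°.
North–south shift: 0.0000002 × 111000 = 0.0222 m.
East–west at this latitude: 0.0000094° × 111000 × cos 2.35567° ≈ 0.0000094 × 110906 = 1.04252 m.
Combined displacement = (0.0222² + 1.04252²)^½ ≈ 1.04275 m.

1 m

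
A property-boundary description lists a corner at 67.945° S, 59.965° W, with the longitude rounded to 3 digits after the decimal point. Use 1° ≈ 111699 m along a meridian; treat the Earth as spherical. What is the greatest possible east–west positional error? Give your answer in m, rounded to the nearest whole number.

21 m

Rounding to 3 decimal places leaves the longitude within ±0.0005° of the true value.
Parallels shrink by cos φ, so at 67.945° a degree of longitude is 111699 × 0.3755 ≈ 41942.6 m.
Maximum E–W displacement: 0.0005 × 41942.6 = 20.9713 m.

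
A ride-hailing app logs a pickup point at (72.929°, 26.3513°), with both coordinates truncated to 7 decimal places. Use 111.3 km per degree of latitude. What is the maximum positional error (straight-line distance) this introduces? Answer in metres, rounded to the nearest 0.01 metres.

Truncating at 7 decimal places can drop up to a full unit in the last place, so each coordinate may be off by as much as 1e-07°.
North–south component: 1e-07° × 111300 = 0.01113 m.
East–west component at 72.929°: 1e-07° × 111300 × cos 72.929° ≈ 1e-07 × 32672.8 ≈ 0.00326728 m.
Worst case both components are at the extreme and orthogonal: √(0.01113² + 0.00326728²) ≈ 0.0115997 m.

0.01 metres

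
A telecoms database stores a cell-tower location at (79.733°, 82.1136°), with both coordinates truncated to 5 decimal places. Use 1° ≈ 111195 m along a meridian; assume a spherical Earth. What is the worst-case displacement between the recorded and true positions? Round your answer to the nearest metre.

Truncating at 5 decimal places can drop up to a full unit in the last place, so each coordinate may be off by as much as 1e-05°.
Latitude error → 1e-05 × 111195 = 1.11195 m along the meridian.
East–west component at 79.733°: 1e-05° × 111195 × cos 79.733° ≈ 1e-05 × 19818.9 ≈ 0.198189 m.
Worst case both components are at the extreme and orthogonal: √(1.11195² + 0.198189²) ≈ 1.12947 m.

1 metres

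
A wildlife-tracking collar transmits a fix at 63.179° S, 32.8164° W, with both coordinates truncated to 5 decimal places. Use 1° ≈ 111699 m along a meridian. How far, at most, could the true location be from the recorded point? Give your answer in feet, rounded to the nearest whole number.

4 feet

Truncating at 5 decimal places can drop up to a full unit in the last place, so each coordinate may be off by as much as 1e-05°.
Latitude error → 1e-05 × 111699 = 1.11699 m along the meridian.
Longitude error → 1e-05 × 111699 × cos 63.179° = 1e-05 × 111699 × 0.4512 ≈ 0.503991 m.
Combining orthogonally: (1.11699² + 0.503991²)^½ ≈ 1.22543 m.
In feet: 1.22543 m ÷ 0.3048 ≈ 4.0204 ft.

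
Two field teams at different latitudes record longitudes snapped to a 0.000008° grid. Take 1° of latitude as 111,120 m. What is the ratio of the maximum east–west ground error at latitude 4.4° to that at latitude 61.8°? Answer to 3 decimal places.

2.110

With a 0.000008° grid the true value lies within half a step, ±0.000008°/2 = ±4e-06°, of the stored one.
At 4.4°: 4e-06° × 111120 × cos 4.4° = 4e-06 × 111120 × 0.9971 ≈ 0.44317 m.
Error at 61.8° = 4e-06° × 111120 × cos 61.8° ≈ 0.44448 × 0.4726 = 0.21004 m.
Ratio: 0.44317 / 0.21004 = cos 4.4° / cos 61.8° ≈ 2.1099.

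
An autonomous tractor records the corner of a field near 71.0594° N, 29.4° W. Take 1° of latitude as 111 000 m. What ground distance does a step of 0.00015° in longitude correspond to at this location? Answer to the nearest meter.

At 71.0594° a degree of longitude is 111000 × cos 71.0594° ≈ 36029.2 m, so 0.00015° corresponds to 5.40439 m.

5 meters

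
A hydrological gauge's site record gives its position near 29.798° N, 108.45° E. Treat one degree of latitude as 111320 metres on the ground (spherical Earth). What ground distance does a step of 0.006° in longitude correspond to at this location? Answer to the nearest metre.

580 metres

At 29.798° a degree of longitude is 111320 × cos 29.798° ≈ 96601.6 m, so 0.006° corresponds to 579.609 m.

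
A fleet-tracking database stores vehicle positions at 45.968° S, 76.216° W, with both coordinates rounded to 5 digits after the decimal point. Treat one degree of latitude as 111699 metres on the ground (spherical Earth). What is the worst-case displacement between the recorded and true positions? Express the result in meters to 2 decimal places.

Rounding to 5 decimal places leaves each coordinate within ±5e-06° of the true value.
Latitude error → 5e-06 × 111699 = 0.558495 m along the meridian.
East–west component at 45.968°: 5e-06° × 111699 × cos 45.968° ≈ 5e-06 × 77637.5 ≈ 0.388188 m.
The two errors are perpendicular, so the maximum displacement is √(0.558495² + 0.388188²) ≈ 0.680152 m.

0.68 meters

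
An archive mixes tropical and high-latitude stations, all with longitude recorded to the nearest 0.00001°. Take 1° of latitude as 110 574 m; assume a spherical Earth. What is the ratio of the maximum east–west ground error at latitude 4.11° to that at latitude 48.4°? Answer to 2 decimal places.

Rounding to 5 decimal places leaves the longitude within ±5e-06° of the true value.
Error at 4.11° = 5e-06° × 110574 × cos 4.11° ≈ 0.55287 × 0.9974 = 0.55145 m.
Error at 48.4° = 5e-06° × 110574 × cos 48.4° ≈ 0.55287 × 0.6639 = 0.36706 m.
Ratio: 0.55145 / 0.36706 = cos 4.11° / cos 48.4° ≈ 1.5023.

1.50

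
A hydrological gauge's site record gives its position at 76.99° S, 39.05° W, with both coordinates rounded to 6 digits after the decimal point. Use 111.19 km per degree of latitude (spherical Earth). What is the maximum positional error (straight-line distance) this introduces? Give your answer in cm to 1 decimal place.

Rounding to 6 decimal places leaves each coordinate within ±5e-07° of the true value.
Latitude error → 5e-07 × 111190 = 0.055595 m along the meridian.
East–west component at 76.99°: 5e-07° × 111190 × cos 76.99° ≈ 5e-07 × 25031.2 ≈ 0.0125156 m.
The two errors are perpendicular, so the maximum displacement is √(0.055595² + 0.0125156²) ≈ 0.0569864 m.
That is 0.0569864 m = 5.6986 cm.

5.7 cm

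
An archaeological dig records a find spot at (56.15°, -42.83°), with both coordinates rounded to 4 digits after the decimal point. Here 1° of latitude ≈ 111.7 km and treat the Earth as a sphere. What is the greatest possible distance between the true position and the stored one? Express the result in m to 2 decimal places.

Rounding to 4 decimal places leaves each coordinate within ±5e-05° of the true value.
N–S: 5e-05° × 111700 m/° = 5.585 m.
East–west component at 56.15°: 5e-05° × 111700 × cos 56.15° ≈ 5e-05 × 62219.2 ≈ 3.11096 m.
The two errors are perpendicular, so the maximum displacement is √(5.585² + 3.11096²) ≈ 6.39299 m.

6.39 m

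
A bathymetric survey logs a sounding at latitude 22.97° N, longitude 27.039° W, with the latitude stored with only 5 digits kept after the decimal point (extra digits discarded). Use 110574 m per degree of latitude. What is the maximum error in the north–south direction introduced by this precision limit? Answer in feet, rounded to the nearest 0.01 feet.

3.63 feet

Truncating at 5 decimal places can drop up to a full unit in the last place, so the latitude may be off by as much as 1e-05°.
Along the meridian that is 1e-05° × 110574 m/° = 1.10574 m.
In feet: 1.10574 m ÷ 0.3048 ≈ 3.6278 ft.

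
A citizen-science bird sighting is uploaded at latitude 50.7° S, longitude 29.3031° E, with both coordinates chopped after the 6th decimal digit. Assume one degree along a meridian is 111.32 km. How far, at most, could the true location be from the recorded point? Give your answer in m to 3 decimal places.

0.132 m

Truncating at 6 decimal places can drop up to a full unit in the last place, so each coordinate may be off by as much as 1e-06°.
Latitude error → 1e-06 × 111320 = 0.11132 m along the meridian.
East–west component at 50.7°: 1e-06° × 111320 × cos 50.7° ≈ 1e-06 × 70508 ≈ 0.070508 m.
The two errors are perpendicular, so the maximum displacement is √(0.11132² + 0.070508²) ≈ 0.131771 m.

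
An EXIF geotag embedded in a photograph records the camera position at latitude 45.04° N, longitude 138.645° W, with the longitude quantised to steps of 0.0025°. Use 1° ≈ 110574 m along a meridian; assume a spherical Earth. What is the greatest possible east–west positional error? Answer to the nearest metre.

98 metres

With a 0.0025° grid the true value lies within half a step, ±0.0025°/2 = ±0.00125°, of the stored one.
One degree of longitude at 45.04° is 110574 × cos 45.04° ≈ 110574 × 0.7066 = 78133 m.
Maximum E–W displacement: 0.00125 × 78133 = 97.6663 m.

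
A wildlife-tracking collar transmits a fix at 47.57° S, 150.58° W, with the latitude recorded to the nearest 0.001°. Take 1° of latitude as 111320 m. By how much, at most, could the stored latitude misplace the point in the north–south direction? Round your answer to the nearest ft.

183 ft

Rounding to 3 decimal places leaves the latitude within ±0.0005° of the true value.
North–south distance: 0.0005° × 111320 m/° = 55.66 m.
Converting: 55.66 m × 3.2808 ft/m ≈ 182.61 ft.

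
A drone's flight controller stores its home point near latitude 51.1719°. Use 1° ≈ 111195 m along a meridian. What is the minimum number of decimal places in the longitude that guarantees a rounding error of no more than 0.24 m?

6

At 51.1719° one degree of longitude covers 111195 × cos 51.1719° ≈ 111195 × 0.6270 ≈ 69717.7 m.
With N decimal places the half-ulp bound is 0.5·10⁻ᴺ°, or 0.5·10⁻ᴺ × 69717.7 m on the ground.
Setting 34858.9 × 10⁻ᴺ ≤ 0.24 gives 10ᴺ ≥ 1.452e+05, i.e. N ≥ 5.16.
So 6 decimal places suffice (0.0349 m); 5 would allow up to 0.349 m.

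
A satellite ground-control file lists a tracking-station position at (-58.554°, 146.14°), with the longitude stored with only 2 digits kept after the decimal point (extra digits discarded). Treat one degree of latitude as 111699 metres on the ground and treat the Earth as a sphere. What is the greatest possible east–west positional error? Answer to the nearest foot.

1912 feet

Truncating at 2 decimal places can drop up to a full unit in the last place, so the longitude may be off by as much as 0.01°.
One degree of longitude at 58.554° is 111699 × cos 58.554° ≈ 111699 × 0.5217 = 58272.8 m.
East–west error: 0.01° × 58272.8 m/° ≈ 582.728 m.
Converting: 582.728 m × 3.2808 ft/m ≈ 1911.8 ft.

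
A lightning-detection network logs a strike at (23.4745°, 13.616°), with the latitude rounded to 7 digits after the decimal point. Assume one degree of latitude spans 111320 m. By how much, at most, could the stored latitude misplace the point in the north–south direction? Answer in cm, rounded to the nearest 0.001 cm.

0.557 cm

Rounding to 7 decimal places leaves the latitude within ±5e-08° of the true value.
So the N–S error is at most 5e-08 × 111320 = 0.005566 m.
That is 0.005566 m = 0.5566 cm.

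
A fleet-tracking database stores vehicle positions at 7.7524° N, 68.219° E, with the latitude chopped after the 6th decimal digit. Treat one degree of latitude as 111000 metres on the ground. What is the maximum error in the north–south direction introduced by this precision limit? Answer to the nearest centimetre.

11 centimetres

Truncating at 6 decimal places can drop up to a full unit in the last place, so the latitude may be off by as much as 1e-06°.
North–south distance: 1e-06° × 111000 m/° = 0.111 m.
That is 0.111 m = 11.1 cm.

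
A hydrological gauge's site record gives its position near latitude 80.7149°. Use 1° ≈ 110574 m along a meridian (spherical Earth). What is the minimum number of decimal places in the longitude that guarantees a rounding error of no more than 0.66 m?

At 80.7149° one degree of longitude covers 110574 × cos 80.7149° ≈ 110574 × 0.1613 ≈ 17840.8 m.
Rounding to N decimal places gives at most 0.5 × 10⁻ᴺ degrees of error, i.e. 0.5 × 10⁻ᴺ × 17840.8 m.
Setting 8920.4 × 10⁻ᴺ ≤ 0.66 gives 10ᴺ ≥ 1.352e+04, i.e. N ≥ 4.13.
So 5 decimal places suffice (0.0892 m); 4 would allow up to 0.892 m.

5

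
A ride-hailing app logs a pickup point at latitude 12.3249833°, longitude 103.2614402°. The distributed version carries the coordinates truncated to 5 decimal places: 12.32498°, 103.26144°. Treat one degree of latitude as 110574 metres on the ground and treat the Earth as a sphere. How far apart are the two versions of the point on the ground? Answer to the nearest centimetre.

37 centimetres

Δlat = 12.3249833 − 12.32498 = +0.0000033°; Δlon = 103.2614402 − 103.26144 = +0.0000002°.
North–south shift: 0.0000033 × 110574 = 0.364894 m.
East–west at this latitude: 0.0000002° × 110574 × cos 12.325° ≈ 0.0000002 × 108026 = 0.0216051 m.
Combined displacement = (0.364894² + 0.0216051²)^½ ≈ 0.365533 m.
That is 0.365533 m = 36.553 cm.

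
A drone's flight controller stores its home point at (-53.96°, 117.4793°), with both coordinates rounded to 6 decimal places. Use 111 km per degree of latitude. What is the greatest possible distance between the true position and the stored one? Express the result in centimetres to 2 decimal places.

Rounding to 6 decimal places leaves each coordinate within ±5e-07° of the true value.
Latitude error → 5e-07 × 111000 = 0.0555 m along the meridian.
East–west component at 53.96°: 5e-07° × 111000 × cos 53.96° ≈ 5e-07 × 65306.8 ≈ 0.0326534 m.
Worst case both components are at the extreme and orthogonal: √(0.0555² + 0.0326534²) ≈ 0.0643933 m.
That is 0.0643933 m = 6.4393 cm.

6.44 centimetres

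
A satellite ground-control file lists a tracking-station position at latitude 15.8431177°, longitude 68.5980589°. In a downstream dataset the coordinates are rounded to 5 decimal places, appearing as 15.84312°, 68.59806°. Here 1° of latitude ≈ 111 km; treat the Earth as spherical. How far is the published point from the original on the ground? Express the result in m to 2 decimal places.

0.28 m

Δlat = 15.8431177 − 15.84312 = -0.0000023°; Δlon = 68.5980589 − 68.59806 = -0.0000011°.
N–S: -0.0000023° × 111000 m/° = -0.2553 m.
East–west at this latitude: -0.0000011° × 111000 × cos 15.8431° ≈ -0.0000011 × 106783 = -0.117462 m.
Hypotenuse of the two orthogonal shifts: √(0.2553² + 0.117462²) = 0.281026 m.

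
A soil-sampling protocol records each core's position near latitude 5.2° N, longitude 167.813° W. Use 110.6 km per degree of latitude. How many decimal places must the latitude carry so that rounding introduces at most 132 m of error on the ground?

One degree of latitude covers 110600 m.
Rounding to N decimal places gives at most 0.5 × 10⁻ᴺ degrees of error, i.e. 0.5 × 10⁻ᴺ × 110600 m.
Need 0.5 × 110600 × 10⁻ᴺ ≤ 132 → 10⁻ᴺ ≤ 2.387e-03, so N ≥ 2.62.
N = 2 would give 553 m (too coarse); N = 3 gives 55.3 m ≤ 132 m.

3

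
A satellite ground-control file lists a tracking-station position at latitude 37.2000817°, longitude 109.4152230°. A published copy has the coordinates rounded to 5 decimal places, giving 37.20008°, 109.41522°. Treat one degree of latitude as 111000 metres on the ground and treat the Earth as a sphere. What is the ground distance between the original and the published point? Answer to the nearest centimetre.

33 centimetres

Δlat = 37.2000817 − 37.20008 = +0.0000017°; Δlon = 109.4152230 − 109.41522 = +0.0000030°.
N–S: 0.0000017° × 111000 m/° = 0.1887 m.
E–W at 37.2001°: 0.0000030° × 111000 × cos 37.2001° = 0.0000030 × 111000 × 0.7965 ≈ 0.265244 m.
Distance: √(0.1887² + 0.265244²) ≈ 0.325518 m.
That is 0.325518 m = 32.552 cm.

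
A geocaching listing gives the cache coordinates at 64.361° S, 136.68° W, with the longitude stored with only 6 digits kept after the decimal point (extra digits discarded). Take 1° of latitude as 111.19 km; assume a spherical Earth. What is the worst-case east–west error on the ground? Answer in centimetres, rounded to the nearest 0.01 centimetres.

Truncating at 6 decimal places can drop up to a full unit in the last place, so the longitude may be off by as much as 1e-06°.
One degree of longitude at 64.361° is 111190 × cos 64.361° ≈ 111190 × 0.4327 = 48111.9 m.
East–west error: 1e-06° × 48111.9 m/° ≈ 0.0481119 m.
That is 0.0481119 m = 4.8112 cm.

4.81 centimetres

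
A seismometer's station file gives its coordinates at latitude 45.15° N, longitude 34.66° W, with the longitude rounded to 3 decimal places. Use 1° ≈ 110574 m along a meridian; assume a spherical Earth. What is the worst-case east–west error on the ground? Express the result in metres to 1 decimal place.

39.0 metres

Rounding to 3 decimal places leaves the longitude within ±0.0005° of the true value.
One degree of longitude at 45.15° is 110574 × cos 45.15° ≈ 110574 × 0.7053 = 77982.7 m.
East–west error: 0.0005° × 77982.7 m/° ≈ 38.9913 m.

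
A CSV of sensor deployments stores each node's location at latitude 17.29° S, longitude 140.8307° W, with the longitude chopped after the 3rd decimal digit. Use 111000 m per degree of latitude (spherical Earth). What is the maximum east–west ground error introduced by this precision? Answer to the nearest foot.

Truncating at 3 decimal places can drop up to a full unit in the last place, so the longitude may be off by as much as 0.001°.
One degree of longitude at 17.29° is 111000 × cos 17.29° ≈ 111000 × 0.9548 = 105984 m.
Maximum E–W displacement: 0.001 × 105984 = 105.984 m.
Converting: 105.984 m × 3.2808 ft/m ≈ 347.72 ft.

348 feet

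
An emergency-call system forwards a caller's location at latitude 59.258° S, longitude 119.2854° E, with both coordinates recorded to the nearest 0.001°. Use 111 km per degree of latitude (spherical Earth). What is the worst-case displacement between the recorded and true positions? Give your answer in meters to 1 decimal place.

Rounding to 3 decimal places leaves each coordinate within ±0.0005° of the true value.
N–S: 0.0005° × 111000 m/° = 55.5 m.
Longitude error → 0.0005 × 111000 × cos 59.258° = 0.0005 × 111000 × 0.5112 ≈ 28.3701 m.
The two errors are perpendicular, so the maximum displacement is √(55.5² + 28.3701²) ≈ 62.3307 m.

62.3 meters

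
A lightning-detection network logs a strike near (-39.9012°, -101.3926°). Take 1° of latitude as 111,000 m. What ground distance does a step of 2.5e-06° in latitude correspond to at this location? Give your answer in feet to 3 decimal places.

Along a meridian 2.5e-06° is 2.5e-06 × 111000 = 0.2775 m.
Converting: 0.2775 m × 3.2808 ft/m ≈ 0.91043 ft.

0.910 feet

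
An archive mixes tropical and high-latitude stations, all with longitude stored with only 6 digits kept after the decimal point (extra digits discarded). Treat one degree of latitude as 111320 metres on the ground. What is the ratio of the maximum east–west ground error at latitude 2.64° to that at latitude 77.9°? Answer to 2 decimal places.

4.77

Truncating at 6 decimal places can drop up to a full unit in the last place, so the longitude may be off by as much as 1e-06°.
Error at 2.64° = 1e-06° × 111320 × cos 2.64° ≈ 0.11132 × 0.9989 = 0.1112 m.
Error at 77.9° = 1e-06° × 111320 × cos 77.9° ≈ 0.11132 × 0.2096 = 0.023335 m.
Ratio: 0.1112 / 0.023335 = cos 2.64° / cos 77.9° ≈ 4.7655.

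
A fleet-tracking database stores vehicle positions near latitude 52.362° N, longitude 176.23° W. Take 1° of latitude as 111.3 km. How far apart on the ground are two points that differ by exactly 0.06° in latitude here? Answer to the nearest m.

6678 m

0.06° × 111300 m/° = 6678 m.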